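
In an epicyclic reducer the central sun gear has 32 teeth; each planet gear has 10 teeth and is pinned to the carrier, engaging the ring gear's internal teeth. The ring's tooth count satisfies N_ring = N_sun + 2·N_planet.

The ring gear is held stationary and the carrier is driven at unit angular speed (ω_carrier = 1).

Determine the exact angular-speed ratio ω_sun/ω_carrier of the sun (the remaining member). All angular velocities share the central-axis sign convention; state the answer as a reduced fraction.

21/8

N_ring = 32 + 2·10 = 52
32(ω_s−ω_c) = −52(ω_r−ω_c),  ω_r=0, ω_c=1
ω_s = 1 − (52/32)(0−1) = 21/8
ω_s/ω_c = 21/8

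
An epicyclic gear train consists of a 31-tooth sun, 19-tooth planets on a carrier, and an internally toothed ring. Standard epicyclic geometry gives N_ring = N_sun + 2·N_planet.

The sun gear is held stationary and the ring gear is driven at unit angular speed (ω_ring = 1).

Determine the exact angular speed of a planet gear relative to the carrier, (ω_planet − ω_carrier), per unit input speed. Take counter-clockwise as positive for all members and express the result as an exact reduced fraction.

2139/1900

N_ring = 31 + 2·19 = 69
31(ω_s−ω_c) = −69(ω_r−ω_c),  ω_s=0, ω_r=1
31(0−ω_c) = −69(1−ω_c)  ⇒  100ω_c = 69  ⇒  ω_c = 69/100
sun–planet: 31·(0−69/100) = −19·(ω_p−ω_c)  ⇒  ω_p−ω_c = −(31/19)·(-69/100) = 2139/1900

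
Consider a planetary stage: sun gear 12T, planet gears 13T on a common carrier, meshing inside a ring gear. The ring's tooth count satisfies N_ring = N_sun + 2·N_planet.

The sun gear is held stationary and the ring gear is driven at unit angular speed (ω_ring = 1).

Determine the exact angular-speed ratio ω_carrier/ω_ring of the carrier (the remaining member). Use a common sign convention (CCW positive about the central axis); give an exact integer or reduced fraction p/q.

19/25

N_ring = 12 + 2·13 = 38
12(ω_s−ω_c) = −38(ω_r−ω_c),  ω_s=0, ω_r=1
12(0−ω_c) = −38(1−ω_c)  ⇒  50ω_c = 38  ⇒  ω_c = 19/25
ω_c/ω_r = 19/25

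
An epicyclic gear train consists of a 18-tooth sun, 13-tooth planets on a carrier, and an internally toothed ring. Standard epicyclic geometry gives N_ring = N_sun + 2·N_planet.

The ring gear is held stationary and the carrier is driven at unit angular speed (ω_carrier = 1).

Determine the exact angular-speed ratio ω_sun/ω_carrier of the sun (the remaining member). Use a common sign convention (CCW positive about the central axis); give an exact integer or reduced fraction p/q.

31/9

N_ring = 18 + 2·13 = 44
18(ω_s−ω_c) = −44(ω_r−ω_c),  ω_r=0, ω_c=1
ω_s = 1 − (44/18)(0−1) = 31/9
ω_s/ω_c = 31/9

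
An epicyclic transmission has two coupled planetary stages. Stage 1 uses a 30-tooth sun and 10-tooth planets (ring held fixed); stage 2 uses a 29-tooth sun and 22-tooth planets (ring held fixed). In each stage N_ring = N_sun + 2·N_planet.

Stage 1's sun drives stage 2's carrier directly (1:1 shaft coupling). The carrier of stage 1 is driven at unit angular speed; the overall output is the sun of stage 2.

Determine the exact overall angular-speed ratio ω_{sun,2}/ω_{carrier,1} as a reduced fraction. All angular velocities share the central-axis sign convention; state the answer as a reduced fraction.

Stage 1: N_ring = 30 + 2·10 = 50
Stage 1: 30(ω_s−ω_c) = −50(ω_r−ω_c),  ω_r=0, ω_c=1
Stage 1: ω_s = 1 − (50/30)(0−1) = 8/3
  ⇒ ω_s¹/ω_c¹ = 8/3
Stage 2: N_ring = 29 + 2·22 = 73
Stage 2: 29(ω_s−ω_c) = −73(ω_r−ω_c),  ω_r=0, ω_c=1
Stage 2: ω_s = 1 − (73/29)(0−1) = 102/29
  ⇒ ω_s²/ω_c² = 102/29
Coupling ω_c² = ω_s¹ ⇒ overall = 8/3 × 102/29 = 272/29

272/29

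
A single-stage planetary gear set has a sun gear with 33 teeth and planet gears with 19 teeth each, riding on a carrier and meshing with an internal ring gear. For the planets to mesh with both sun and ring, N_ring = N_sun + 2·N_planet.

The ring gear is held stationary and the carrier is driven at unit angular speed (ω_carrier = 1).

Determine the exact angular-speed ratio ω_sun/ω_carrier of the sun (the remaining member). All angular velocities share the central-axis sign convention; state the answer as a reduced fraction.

N_ring = 33 + 2·19 = 71
33(ω_s−ω_c) = −71(ω_r−ω_c),  ω_r=0, ω_c=1
ω_s = 1 − (71/33)(0−1) = 104/33
ω_s/ω_c = 104/33

104/33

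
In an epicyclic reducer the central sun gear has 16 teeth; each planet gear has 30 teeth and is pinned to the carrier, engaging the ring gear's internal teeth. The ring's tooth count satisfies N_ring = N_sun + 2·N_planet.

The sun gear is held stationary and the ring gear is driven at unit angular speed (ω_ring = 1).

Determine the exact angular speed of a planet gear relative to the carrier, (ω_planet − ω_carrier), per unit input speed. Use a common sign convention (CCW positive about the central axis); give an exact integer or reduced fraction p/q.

N_ring = 16 + 2·30 = 76
16(ω_s−ω_c) = −76(ω_r−ω_c),  ω_s=0, ω_r=1
16(0−ω_c) = −76(1−ω_c)  ⇒  92ω_c = 76  ⇒  ω_c = 19/23
sun–planet: 16·(0−19/23) = −30·(ω_p−ω_c)  ⇒  ω_p−ω_c = −(16/30)·(-19/23) = 152/345

152/345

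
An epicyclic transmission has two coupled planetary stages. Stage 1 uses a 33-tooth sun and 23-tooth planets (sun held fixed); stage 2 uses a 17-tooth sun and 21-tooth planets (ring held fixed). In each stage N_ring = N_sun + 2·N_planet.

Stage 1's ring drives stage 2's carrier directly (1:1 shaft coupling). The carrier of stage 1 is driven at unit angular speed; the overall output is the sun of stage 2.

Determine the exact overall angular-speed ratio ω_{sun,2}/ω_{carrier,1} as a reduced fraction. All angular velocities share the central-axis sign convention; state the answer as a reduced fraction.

Stage 1: N_ring = 33 + 2·23 = 79
Stage 1: 33(ω_s−ω_c) = −79(ω_r−ω_c),  ω_s=0, ω_c=1
Stage 1: ω_r = 1 − (33/79)(0−1) = 112/79
  ⇒ ω_r¹/ω_c¹ = 112/79
Stage 2: N_ring = 17 + 2·21 = 59
Stage 2: 17(ω_s−ω_c) = −59(ω_r−ω_c),  ω_r=0, ω_c=1
Stage 2: ω_s = 1 − (59/17)(0−1) = 76/17
  ⇒ ω_s²/ω_c² = 76/17
Coupling ω_c² = ω_r¹ ⇒ overall = 112/79 × 76/17 = 8512/1343

8512/1343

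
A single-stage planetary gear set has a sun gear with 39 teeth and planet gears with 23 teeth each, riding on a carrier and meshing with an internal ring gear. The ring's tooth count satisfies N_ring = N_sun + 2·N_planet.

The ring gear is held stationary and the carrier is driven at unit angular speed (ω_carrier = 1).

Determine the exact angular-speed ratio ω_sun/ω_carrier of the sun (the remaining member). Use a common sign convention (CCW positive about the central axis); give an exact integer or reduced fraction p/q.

N_ring = 39 + 2·23 = 85
39(ω_s−ω_c) = −85(ω_r−ω_c),  ω_r=0, ω_c=1
ω_s = 1 − (85/39)(0−1) = 124/39
ω_s/ω_c = 124/39

124/39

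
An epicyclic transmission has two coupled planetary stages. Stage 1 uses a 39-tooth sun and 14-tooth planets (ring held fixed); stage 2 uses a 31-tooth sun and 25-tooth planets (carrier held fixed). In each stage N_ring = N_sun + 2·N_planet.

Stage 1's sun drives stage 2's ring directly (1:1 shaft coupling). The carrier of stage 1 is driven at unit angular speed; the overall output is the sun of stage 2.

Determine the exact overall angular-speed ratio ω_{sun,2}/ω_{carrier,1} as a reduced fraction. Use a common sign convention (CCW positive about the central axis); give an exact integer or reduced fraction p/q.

Stage 1: N_ring = 39 + 2·14 = 67
Stage 1: 39(ω_s−ω_c) = −67(ω_r−ω_c),  ω_r=0, ω_c=1
Stage 1: ω_s = 1 − (67/39)(0−1) = 106/39
  ⇒ ω_s¹/ω_c¹ = 106/39
Stage 2: N_ring = 31 + 2·25 = 81
Stage 2: 31(ω_s−ω_c) = −81(ω_r−ω_c),  ω_c=0, ω_r=1
Stage 2: ω_s = 0 − (81/31)(1−0) = -81/31
  ⇒ ω_s²/ω_r² = -81/31
Coupling ω_r² = ω_s¹ ⇒ overall = 106/39 × -81/31 = -2862/403

-2862/403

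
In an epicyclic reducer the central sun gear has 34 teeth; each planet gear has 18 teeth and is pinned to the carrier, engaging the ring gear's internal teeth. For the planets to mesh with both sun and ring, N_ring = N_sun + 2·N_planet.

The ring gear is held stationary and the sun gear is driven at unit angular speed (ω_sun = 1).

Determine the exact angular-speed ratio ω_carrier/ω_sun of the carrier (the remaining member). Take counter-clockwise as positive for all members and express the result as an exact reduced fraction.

N_ring = 34 + 2·18 = 70
34(ω_s−ω_c) = −70(ω_r−ω_c),  ω_r=0, ω_s=1
34(1−ω_c) = −70(0−ω_c)  ⇒  104ω_c = 34  ⇒  ω_c = 17/52
ω_c/ω_s = 17/52

17/52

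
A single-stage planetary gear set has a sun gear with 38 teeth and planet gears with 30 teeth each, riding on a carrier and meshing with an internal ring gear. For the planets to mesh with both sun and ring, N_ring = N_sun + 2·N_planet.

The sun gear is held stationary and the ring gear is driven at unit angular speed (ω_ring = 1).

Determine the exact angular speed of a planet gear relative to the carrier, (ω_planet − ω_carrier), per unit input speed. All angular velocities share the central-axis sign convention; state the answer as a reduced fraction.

931/1020

N_ring = 38 + 2·30 = 98
38(ω_s−ω_c) = −98(ω_r−ω_c),  ω_s=0, ω_r=1
38(0−ω_c) = −98(1−ω_c)  ⇒  136ω_c = 98  ⇒  ω_c = 49/68
sun–planet: 38·(0−49/68) = −30·(ω_p−ω_c)  ⇒  ω_p−ω_c = −(38/30)·(-49/68) = 931/1020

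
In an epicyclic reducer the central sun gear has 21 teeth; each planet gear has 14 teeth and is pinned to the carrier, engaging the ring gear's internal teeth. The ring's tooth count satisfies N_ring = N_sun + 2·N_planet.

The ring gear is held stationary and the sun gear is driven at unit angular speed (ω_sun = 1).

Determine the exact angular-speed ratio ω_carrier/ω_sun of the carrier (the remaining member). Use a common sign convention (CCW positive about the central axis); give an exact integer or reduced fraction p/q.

3/10

N_ring = 21 + 2·14 = 49
21(ω_s−ω_c) = −49(ω_r−ω_c),  ω_r=0, ω_s=1
21(1−ω_c) = −49(0−ω_c)  ⇒  70ω_c = 21  ⇒  ω_c = 3/10
ω_c/ω_s = 3/10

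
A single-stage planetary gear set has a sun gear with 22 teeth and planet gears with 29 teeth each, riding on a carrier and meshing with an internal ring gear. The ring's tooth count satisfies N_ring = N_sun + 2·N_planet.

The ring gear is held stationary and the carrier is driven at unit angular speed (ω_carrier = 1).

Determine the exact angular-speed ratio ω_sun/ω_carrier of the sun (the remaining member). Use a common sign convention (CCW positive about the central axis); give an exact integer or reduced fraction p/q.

51/11

N_ring = 22 + 2·29 = 80
22(ω_s−ω_c) = −80(ω_r−ω_c),  ω_r=0, ω_c=1
ω_s = 1 − (80/22)(0−1) = 51/11
ω_s/ω_c = 51/11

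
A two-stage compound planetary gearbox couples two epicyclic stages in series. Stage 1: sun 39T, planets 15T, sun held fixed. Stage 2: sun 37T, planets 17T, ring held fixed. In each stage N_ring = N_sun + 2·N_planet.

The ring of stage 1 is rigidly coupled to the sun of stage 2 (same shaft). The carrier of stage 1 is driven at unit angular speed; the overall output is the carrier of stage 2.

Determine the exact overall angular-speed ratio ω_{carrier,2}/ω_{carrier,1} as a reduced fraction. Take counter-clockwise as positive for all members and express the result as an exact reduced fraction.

Stage 1: N_ring = 39 + 2·15 = 69
Stage 1: 39(ω_s−ω_c) = −69(ω_r−ω_c),  ω_s=0, ω_c=1
Stage 1: ω_r = 1 − (39/69)(0−1) = 36/23
  ⇒ ω_r¹/ω_c¹ = 36/23
Stage 2: N_ring = 37 + 2·17 = 71
Stage 2: 37(ω_s−ω_c) = −71(ω_r−ω_c),  ω_r=0, ω_s=1
Stage 2: 37(1−ω_c) = −71(0−ω_c)  ⇒  108ω_c = 37  ⇒  ω_c = 37/108
  ⇒ ω_c²/ω_s² = 37/108
Coupling ω_s² = ω_r¹ ⇒ overall = 36/23 × 37/108 = 37/69

37/69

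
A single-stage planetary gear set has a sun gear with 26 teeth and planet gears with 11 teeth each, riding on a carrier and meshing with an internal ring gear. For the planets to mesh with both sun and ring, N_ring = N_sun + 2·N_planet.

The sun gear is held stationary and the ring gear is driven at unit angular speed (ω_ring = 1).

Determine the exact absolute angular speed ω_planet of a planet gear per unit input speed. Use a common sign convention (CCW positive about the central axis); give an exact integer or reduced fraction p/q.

24/11

N_ring = 26 + 2·11 = 48
26(ω_s−ω_c) = −48(ω_r−ω_c),  ω_s=0, ω_r=1
26(0−ω_c) = −48(1−ω_c)  ⇒  74ω_c = 48  ⇒  ω_c = 24/37
sun–planet: 26·(0−24/37) = −11·(ω_p−ω_c)  ⇒  ω_p−ω_c = −(26/11)·(-24/37) = 624/407
ω_p = 24/37 + 624/407 = 24/11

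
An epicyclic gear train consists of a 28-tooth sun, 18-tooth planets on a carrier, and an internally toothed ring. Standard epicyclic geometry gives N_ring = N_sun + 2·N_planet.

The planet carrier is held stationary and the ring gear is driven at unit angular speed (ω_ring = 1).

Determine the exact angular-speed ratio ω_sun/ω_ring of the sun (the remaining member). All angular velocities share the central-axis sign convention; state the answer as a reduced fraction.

-16/7

N_ring = 28 + 2·18 = 64
28(ω_s−ω_c) = −64(ω_r−ω_c),  ω_c=0, ω_r=1
ω_s = 0 − (64/28)(1−0) = -16/7
ω_s/ω_r = -16/7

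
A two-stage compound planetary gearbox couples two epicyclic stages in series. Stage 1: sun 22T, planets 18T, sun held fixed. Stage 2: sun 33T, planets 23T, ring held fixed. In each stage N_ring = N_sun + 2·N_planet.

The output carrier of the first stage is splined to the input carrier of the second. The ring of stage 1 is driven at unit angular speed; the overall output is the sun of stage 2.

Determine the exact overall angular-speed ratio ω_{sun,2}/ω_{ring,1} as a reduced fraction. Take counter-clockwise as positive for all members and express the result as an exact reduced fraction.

406/165

Stage 1: N_ring = 22 + 2·18 = 58
Stage 1: 22(ω_s−ω_c) = −58(ω_r−ω_c),  ω_s=0, ω_r=1
Stage 1: 22(0−ω_c) = −58(1−ω_c)  ⇒  80ω_c = 58  ⇒  ω_c = 29/40
  ⇒ ω_c¹/ω_r¹ = 29/40
Stage 2: N_ring = 33 + 2·23 = 79
Stage 2: 33(ω_s−ω_c) = −79(ω_r−ω_c),  ω_r=0, ω_c=1
Stage 2: ω_s = 1 − (79/33)(0−1) = 112/33
  ⇒ ω_s²/ω_c² = 112/33
Coupling ω_c² = ω_c¹ ⇒ overall = 29/40 × 112/33 = 406/165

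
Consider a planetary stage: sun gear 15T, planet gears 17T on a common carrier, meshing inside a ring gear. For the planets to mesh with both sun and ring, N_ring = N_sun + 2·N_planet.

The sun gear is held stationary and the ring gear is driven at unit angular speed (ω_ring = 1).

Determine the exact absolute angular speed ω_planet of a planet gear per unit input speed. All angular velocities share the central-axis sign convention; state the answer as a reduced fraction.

N_ring = 15 + 2·17 = 49
15(ω_s−ω_c) = −49(ω_r−ω_c),  ω_s=0, ω_r=1
15(0−ω_c) = −49(1−ω_c)  ⇒  64ω_c = 49  ⇒  ω_c = 49/64
sun–planet: 15·(0−49/64) = −17·(ω_p−ω_c)  ⇒  ω_p−ω_c = −(15/17)·(-49/64) = 735/1088
ω_p = 49/64 + 735/1088 = 49/34

49/34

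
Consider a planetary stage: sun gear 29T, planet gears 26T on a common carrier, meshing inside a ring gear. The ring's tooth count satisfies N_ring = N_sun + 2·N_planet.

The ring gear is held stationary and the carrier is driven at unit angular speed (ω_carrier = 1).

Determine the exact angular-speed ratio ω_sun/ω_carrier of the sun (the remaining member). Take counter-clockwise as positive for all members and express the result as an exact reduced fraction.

110/29

N_ring = 29 + 2·26 = 81
29(ω_s−ω_c) = −81(ω_r−ω_c),  ω_r=0, ω_c=1
ω_s = 1 − (81/29)(0−1) = 110/29
ω_s/ω_c = 110/29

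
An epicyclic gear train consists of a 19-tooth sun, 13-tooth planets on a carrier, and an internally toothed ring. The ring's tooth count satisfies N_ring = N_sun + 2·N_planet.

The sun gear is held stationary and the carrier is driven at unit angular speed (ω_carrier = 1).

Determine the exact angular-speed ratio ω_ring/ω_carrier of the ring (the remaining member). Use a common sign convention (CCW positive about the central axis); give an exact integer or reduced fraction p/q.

64/45

N_ring = 19 + 2·13 = 45
19(ω_s−ω_c) = −45(ω_r−ω_c),  ω_s=0, ω_c=1
ω_r = 1 − (19/45)(0−1) = 64/45
ω_r/ω_c = 64/45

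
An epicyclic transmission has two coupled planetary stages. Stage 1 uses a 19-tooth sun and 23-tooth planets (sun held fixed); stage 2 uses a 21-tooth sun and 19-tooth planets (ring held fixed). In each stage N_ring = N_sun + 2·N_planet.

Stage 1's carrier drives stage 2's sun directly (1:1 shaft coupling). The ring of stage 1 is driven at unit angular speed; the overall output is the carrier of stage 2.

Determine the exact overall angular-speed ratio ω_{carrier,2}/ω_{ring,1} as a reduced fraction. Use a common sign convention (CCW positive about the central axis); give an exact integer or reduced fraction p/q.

13/64

Stage 1: N_ring = 19 + 2·23 = 65
Stage 1: 19(ω_s−ω_c) = −65(ω_r−ω_c),  ω_s=0, ω_r=1
Stage 1: 19(0−ω_c) = −65(1−ω_c)  ⇒  84ω_c = 65  ⇒  ω_c = 65/84
  ⇒ ω_c¹/ω_r¹ = 65/84
Stage 2: N_ring = 21 + 2·19 = 59
Stage 2: 21(ω_s−ω_c) = −59(ω_r−ω_c),  ω_r=0, ω_s=1
Stage 2: 21(1−ω_c) = −59(0−ω_c)  ⇒  80ω_c = 21  ⇒  ω_c = 21/80
  ⇒ ω_c²/ω_s² = 21/80
Coupling ω_s² = ω_c¹ ⇒ overall = 65/84 × 21/80 = 13/64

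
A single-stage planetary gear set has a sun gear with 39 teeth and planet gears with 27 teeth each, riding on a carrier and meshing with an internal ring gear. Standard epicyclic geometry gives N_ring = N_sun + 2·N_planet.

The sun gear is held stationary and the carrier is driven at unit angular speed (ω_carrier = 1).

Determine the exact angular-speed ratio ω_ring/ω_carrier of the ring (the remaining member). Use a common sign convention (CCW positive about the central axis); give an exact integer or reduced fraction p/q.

44/31

N_ring = 39 + 2·27 = 93
39(ω_s−ω_c) = −93(ω_r−ω_c),  ω_s=0, ω_c=1
ω_r = 1 − (39/93)(0−1) = 44/31
ω_r/ω_c = 44/31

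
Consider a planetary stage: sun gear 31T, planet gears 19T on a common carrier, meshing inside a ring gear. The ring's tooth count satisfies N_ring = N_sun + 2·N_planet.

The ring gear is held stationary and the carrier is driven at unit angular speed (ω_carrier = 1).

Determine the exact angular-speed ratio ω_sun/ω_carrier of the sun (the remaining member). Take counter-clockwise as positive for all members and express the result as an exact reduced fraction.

N_ring = 31 + 2·19 = 69
31(ω_s−ω_c) = −69(ω_r−ω_c),  ω_r=0, ω_c=1
ω_s = 1 − (69/31)(0−1) = 100/31
ω_s/ω_c = 100/31

100/31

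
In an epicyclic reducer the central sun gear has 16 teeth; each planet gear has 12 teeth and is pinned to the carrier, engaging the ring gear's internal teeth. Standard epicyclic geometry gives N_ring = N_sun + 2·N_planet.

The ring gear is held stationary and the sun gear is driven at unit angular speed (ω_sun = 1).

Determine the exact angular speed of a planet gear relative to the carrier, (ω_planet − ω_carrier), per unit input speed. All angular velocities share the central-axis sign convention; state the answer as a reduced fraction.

N_ring = 16 + 2·12 = 40
16(ω_s−ω_c) = −40(ω_r−ω_c),  ω_r=0, ω_s=1
16(1−ω_c) = −40(0−ω_c)  ⇒  56ω_c = 16  ⇒  ω_c = 2/7
sun–planet: 16·(1−2/7) = −12·(ω_p−ω_c)  ⇒  ω_p−ω_c = −(16/12)·(5/7) = -20/21

-20/21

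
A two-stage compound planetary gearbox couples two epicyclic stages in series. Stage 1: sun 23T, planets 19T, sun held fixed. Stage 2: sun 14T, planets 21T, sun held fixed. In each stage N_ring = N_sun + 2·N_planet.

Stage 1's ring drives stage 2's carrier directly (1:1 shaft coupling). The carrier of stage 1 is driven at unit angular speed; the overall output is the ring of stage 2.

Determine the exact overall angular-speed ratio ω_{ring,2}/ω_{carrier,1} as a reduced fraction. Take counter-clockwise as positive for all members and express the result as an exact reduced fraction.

Stage 1: N_ring = 23 + 2·19 = 61
Stage 1: 23(ω_s−ω_c) = −61(ω_r−ω_c),  ω_s=0, ω_c=1
Stage 1: ω_r = 1 − (23/61)(0−1) = 84/61
  ⇒ ω_r¹/ω_c¹ = 84/61
Stage 2: N_ring = 14 + 2·21 = 56
Stage 2: 14(ω_s−ω_c) = −56(ω_r−ω_c),  ω_s=0, ω_c=1
Stage 2: ω_r = 1 − (14/56)(0−1) = 5/4
  ⇒ ω_r²/ω_c² = 5/4
Coupling ω_c² = ω_r¹ ⇒ overall = 84/61 × 5/4 = 105/61

105/61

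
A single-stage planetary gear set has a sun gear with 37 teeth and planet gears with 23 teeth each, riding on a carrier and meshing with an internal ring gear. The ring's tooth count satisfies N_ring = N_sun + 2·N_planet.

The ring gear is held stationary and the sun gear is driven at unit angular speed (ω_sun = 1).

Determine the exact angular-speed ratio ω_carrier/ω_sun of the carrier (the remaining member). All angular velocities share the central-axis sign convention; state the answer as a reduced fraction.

37/120

N_ring = 37 + 2·23 = 83
37(ω_s−ω_c) = −83(ω_r−ω_c),  ω_r=0, ω_s=1
37(1−ω_c) = −83(0−ω_c)  ⇒  120ω_c = 37  ⇒  ω_c = 37/120
ω_c/ω_s = 37/120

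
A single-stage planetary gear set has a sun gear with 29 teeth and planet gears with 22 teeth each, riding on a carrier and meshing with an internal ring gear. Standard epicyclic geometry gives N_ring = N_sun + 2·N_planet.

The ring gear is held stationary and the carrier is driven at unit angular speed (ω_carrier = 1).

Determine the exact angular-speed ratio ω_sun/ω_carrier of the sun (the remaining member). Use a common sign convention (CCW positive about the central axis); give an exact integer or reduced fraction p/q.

102/29

N_ring = 29 + 2·22 = 73
29(ω_s−ω_c) = −73(ω_r−ω_c),  ω_r=0, ω_c=1
ω_s = 1 − (73/29)(0−1) = 102/29
ω_s/ω_c = 102/29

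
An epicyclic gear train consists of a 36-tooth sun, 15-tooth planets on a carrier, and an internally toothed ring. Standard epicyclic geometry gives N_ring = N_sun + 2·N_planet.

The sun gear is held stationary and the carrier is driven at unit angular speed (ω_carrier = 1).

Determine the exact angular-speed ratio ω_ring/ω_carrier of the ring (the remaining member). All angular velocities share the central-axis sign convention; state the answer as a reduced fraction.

N_ring = 36 + 2·15 = 66
36(ω_s−ω_c) = −66(ω_r−ω_c),  ω_s=0, ω_c=1
ω_r = 1 − (36/66)(0−1) = 17/11
ω_r/ω_c = 17/11

17/11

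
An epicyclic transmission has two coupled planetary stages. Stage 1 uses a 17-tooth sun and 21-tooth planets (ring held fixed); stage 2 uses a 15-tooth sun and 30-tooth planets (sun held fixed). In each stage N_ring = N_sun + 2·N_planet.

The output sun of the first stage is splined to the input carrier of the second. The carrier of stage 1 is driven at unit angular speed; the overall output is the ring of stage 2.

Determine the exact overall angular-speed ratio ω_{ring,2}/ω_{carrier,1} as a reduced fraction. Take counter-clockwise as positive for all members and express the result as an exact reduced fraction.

Stage 1: N_ring = 17 + 2·21 = 59
Stage 1: 17(ω_s−ω_c) = −59(ω_r−ω_c),  ω_r=0, ω_c=1
Stage 1: ω_s = 1 − (59/17)(0−1) = 76/17
  ⇒ ω_s¹/ω_c¹ = 76/17
Stage 2: N_ring = 15 + 2·30 = 75
Stage 2: 15(ω_s−ω_c) = −75(ω_r−ω_c),  ω_s=0, ω_c=1
Stage 2: ω_r = 1 − (15/75)(0−1) = 6/5
  ⇒ ω_r²/ω_c² = 6/5
Coupling ω_c² = ω_s¹ ⇒ overall = 76/17 × 6/5 = 456/85

456/85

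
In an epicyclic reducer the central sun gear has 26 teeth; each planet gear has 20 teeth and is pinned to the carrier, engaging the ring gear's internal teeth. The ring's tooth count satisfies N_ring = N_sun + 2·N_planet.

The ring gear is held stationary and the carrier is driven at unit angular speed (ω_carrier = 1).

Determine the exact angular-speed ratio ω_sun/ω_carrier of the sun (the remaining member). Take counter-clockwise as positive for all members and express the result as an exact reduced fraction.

N_ring = 26 + 2·20 = 66
26(ω_s−ω_c) = −66(ω_r−ω_c),  ω_r=0, ω_c=1
ω_s = 1 − (66/26)(0−1) = 46/13
ω_s/ω_c = 46/13

46/13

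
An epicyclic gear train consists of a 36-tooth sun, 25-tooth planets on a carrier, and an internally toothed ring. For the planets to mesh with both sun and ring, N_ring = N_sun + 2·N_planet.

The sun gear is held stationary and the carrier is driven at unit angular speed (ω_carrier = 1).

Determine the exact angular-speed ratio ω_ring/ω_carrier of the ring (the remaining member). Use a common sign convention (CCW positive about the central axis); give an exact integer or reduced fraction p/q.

N_ring = 36 + 2·25 = 86
36(ω_s−ω_c) = −86(ω_r−ω_c),  ω_s=0, ω_c=1
ω_r = 1 − (36/86)(0−1) = 61/43
ω_r/ω_c = 61/43

61/43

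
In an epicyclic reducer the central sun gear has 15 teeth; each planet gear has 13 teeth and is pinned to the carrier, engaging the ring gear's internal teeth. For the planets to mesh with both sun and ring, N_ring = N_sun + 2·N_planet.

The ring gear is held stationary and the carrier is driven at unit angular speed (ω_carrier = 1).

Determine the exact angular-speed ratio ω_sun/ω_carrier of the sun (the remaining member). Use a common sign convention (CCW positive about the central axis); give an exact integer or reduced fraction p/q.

N_ring = 15 + 2·13 = 41
15(ω_s−ω_c) = −41(ω_r−ω_c),  ω_r=0, ω_c=1
ω_s = 1 − (41/15)(0−1) = 56/15
ω_s/ω_c = 56/15

56/15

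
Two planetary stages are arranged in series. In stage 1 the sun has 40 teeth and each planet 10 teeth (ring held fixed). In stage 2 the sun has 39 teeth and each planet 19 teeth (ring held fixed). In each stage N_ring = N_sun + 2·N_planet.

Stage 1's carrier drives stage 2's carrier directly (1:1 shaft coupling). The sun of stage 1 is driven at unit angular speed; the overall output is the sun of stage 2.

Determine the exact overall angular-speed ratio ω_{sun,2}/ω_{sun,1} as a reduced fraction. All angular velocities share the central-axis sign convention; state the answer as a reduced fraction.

232/195

Stage 1: N_ring = 40 + 2·10 = 60
Stage 1: 40(ω_s−ω_c) = −60(ω_r−ω_c),  ω_r=0, ω_s=1
Stage 1: 40(1−ω_c) = −60(0−ω_c)  ⇒  100ω_c = 40  ⇒  ω_c = 2/5
  ⇒ ω_c¹/ω_s¹ = 2/5
Stage 2: N_ring = 39 + 2·19 = 77
Stage 2: 39(ω_s−ω_c) = −77(ω_r−ω_c),  ω_r=0, ω_c=1
Stage 2: ω_s = 1 − (77/39)(0−1) = 116/39
  ⇒ ω_s²/ω_c² = 116/39
Coupling ω_c² = ω_c¹ ⇒ overall = 2/5 × 116/39 = 232/195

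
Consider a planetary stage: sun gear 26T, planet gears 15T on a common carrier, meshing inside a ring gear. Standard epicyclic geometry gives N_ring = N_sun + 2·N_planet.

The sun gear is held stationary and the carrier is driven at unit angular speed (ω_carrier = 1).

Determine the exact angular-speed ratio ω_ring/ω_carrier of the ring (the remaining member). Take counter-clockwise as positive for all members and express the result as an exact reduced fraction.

41/28

N_ring = 26 + 2·15 = 56
26(ω_s−ω_c) = −56(ω_r−ω_c),  ω_s=0, ω_c=1
ω_r = 1 − (26/56)(0−1) = 41/28
ω_r/ω_c = 41/28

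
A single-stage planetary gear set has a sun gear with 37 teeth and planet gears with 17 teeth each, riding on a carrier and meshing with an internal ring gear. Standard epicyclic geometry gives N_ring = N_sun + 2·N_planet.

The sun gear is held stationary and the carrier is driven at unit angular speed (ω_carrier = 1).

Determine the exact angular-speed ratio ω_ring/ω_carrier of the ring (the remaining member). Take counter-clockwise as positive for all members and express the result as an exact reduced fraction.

N_ring = 37 + 2·17 = 71
37(ω_s−ω_c) = −71(ω_r−ω_c),  ω_s=0, ω_c=1
ω_r = 1 − (37/71)(0−1) = 108/71
ω_r/ω_c = 108/71

108/71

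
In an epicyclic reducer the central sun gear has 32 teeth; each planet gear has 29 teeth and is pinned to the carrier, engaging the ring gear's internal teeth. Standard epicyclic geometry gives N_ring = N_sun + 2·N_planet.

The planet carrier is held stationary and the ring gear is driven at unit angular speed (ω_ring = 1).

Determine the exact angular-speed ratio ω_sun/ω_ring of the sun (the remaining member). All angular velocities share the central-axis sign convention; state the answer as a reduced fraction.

-45/16

N_ring = 32 + 2·29 = 90
32(ω_s−ω_c) = −90(ω_r−ω_c),  ω_c=0, ω_r=1
ω_s = 0 − (90/32)(1−0) = -45/16
ω_s/ω_r = -45/16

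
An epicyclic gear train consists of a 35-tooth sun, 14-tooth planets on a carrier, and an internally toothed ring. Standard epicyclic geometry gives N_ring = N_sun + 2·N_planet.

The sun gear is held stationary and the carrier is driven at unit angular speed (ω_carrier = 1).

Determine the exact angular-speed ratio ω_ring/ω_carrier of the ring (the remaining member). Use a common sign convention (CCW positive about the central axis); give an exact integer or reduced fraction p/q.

N_ring = 35 + 2·14 = 63
35(ω_s−ω_c) = −63(ω_r−ω_c),  ω_s=0, ω_c=1
ω_r = 1 − (35/63)(0−1) = 14/9
ω_r/ω_c = 14/9

14/9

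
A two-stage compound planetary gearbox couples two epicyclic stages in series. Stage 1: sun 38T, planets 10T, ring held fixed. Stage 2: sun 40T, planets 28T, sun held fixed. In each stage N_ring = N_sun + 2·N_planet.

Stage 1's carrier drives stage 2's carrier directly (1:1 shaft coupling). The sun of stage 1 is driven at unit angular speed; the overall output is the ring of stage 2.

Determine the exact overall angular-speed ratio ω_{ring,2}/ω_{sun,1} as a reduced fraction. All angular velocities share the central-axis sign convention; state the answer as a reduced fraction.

323/576

Stage 1: N_ring = 38 + 2·10 = 58
Stage 1: 38(ω_s−ω_c) = −58(ω_r−ω_c),  ω_r=0, ω_s=1
Stage 1: 38(1−ω_c) = −58(0−ω_c)  ⇒  96ω_c = 38  ⇒  ω_c = 19/48
  ⇒ ω_c¹/ω_s¹ = 19/48
Stage 2: N_ring = 40 + 2·28 = 96
Stage 2: 40(ω_s−ω_c) = −96(ω_r−ω_c),  ω_s=0, ω_c=1
Stage 2: ω_r = 1 − (40/96)(0−1) = 17/12
  ⇒ ω_r²/ω_c² = 17/12
Coupling ω_c² = ω_c¹ ⇒ overall = 19/48 × 17/12 = 323/576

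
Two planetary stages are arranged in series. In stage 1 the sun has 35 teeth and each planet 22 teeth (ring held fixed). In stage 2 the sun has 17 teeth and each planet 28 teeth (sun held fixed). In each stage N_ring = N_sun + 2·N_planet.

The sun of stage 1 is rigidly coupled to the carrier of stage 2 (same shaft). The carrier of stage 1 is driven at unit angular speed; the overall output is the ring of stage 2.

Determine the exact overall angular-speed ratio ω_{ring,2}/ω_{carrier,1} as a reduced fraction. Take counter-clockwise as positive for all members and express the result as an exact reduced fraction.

2052/511

Stage 1: N_ring = 35 + 2·22 = 79
Stage 1: 35(ω_s−ω_c) = −79(ω_r−ω_c),  ω_r=0, ω_c=1
Stage 1: ω_s = 1 − (79/35)(0−1) = 114/35
  ⇒ ω_s¹/ω_c¹ = 114/35
Stage 2: N_ring = 17 + 2·28 = 73
Stage 2: 17(ω_s−ω_c) = −73(ω_r−ω_c),  ω_s=0, ω_c=1
Stage 2: ω_r = 1 − (17/73)(0−1) = 90/73
  ⇒ ω_r²/ω_c² = 90/73
Coupling ω_c² = ω_s¹ ⇒ overall = 114/35 × 90/73 = 2052/511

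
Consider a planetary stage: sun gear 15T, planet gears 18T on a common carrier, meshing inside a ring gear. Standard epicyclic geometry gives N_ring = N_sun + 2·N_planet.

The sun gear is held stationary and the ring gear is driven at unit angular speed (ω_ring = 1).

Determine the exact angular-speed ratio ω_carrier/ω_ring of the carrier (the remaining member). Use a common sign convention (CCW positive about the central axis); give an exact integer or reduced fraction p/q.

17/22

N_ring = 15 + 2·18 = 51
15(ω_s−ω_c) = −51(ω_r−ω_c),  ω_s=0, ω_r=1
15(0−ω_c) = −51(1−ω_c)  ⇒  66ω_c = 51  ⇒  ω_c = 17/22
ω_c/ω_r = 17/22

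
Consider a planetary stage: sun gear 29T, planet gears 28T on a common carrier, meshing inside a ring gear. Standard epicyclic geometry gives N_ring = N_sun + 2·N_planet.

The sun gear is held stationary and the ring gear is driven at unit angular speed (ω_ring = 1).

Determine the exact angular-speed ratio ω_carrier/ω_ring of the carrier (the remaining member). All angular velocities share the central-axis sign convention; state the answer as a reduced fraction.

N_ring = 29 + 2·28 = 85
29(ω_s−ω_c) = −85(ω_r−ω_c),  ω_s=0, ω_r=1
29(0−ω_c) = −85(1−ω_c)  ⇒  114ω_c = 85  ⇒  ω_c = 85/114
ω_c/ω_r = 85/114

85/114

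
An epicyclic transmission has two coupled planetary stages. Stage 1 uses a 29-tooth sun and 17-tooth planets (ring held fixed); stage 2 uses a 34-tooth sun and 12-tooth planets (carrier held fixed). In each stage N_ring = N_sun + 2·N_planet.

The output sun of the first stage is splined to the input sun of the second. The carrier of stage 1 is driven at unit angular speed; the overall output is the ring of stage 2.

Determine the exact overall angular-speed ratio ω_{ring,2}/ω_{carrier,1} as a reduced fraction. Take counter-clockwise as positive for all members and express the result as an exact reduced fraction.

Stage 1: N_ring = 29 + 2·17 = 63
Stage 1: 29(ω_s−ω_c) = −63(ω_r−ω_c),  ω_r=0, ω_c=1
Stage 1: ω_s = 1 − (63/29)(0−1) = 92/29
  ⇒ ω_s¹/ω_c¹ = 92/29
Stage 2: N_ring = 34 + 2·12 = 58
Stage 2: 34(ω_s−ω_c) = −58(ω_r−ω_c),  ω_c=0, ω_s=1
Stage 2: ω_r = 0 − (34/58)(1−0) = -17/29
  ⇒ ω_r²/ω_s² = -17/29
Coupling ω_s² = ω_s¹ ⇒ overall = 92/29 × -17/29 = -1564/841

-1564/841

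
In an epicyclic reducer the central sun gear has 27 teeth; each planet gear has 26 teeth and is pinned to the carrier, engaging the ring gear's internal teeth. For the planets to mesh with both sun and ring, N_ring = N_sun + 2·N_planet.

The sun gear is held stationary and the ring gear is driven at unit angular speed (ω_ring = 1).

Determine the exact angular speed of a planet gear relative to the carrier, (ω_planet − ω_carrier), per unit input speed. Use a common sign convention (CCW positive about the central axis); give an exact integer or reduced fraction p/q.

N_ring = 27 + 2·26 = 79
27(ω_s−ω_c) = −79(ω_r−ω_c),  ω_s=0, ω_r=1
27(0−ω_c) = −79(1−ω_c)  ⇒  106ω_c = 79  ⇒  ω_c = 79/106
sun–planet: 27·(0−79/106) = −26·(ω_p−ω_c)  ⇒  ω_p−ω_c = −(27/26)·(-79/106) = 2133/2756

2133/2756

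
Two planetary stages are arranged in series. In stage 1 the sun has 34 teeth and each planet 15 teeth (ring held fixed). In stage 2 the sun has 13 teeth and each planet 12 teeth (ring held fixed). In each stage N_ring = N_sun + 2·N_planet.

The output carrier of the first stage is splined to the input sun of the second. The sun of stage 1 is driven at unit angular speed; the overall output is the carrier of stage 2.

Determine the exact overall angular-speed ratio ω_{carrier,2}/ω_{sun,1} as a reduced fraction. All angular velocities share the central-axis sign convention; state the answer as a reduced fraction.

Stage 1: N_ring = 34 + 2·15 = 64
Stage 1: 34(ω_s−ω_c) = −64(ω_r−ω_c),  ω_r=0, ω_s=1
Stage 1: 34(1−ω_c) = −64(0−ω_c)  ⇒  98ω_c = 34  ⇒  ω_c = 17/49
  ⇒ ω_c¹/ω_s¹ = 17/49
Stage 2: N_ring = 13 + 2·12 = 37
Stage 2: 13(ω_s−ω_c) = −37(ω_r−ω_c),  ω_r=0, ω_s=1
Stage 2: 13(1−ω_c) = −37(0−ω_c)  ⇒  50ω_c = 13  ⇒  ω_c = 13/50
  ⇒ ω_c²/ω_s² = 13/50
Coupling ω_s² = ω_c¹ ⇒ overall = 17/49 × 13/50 = 221/2450

221/2450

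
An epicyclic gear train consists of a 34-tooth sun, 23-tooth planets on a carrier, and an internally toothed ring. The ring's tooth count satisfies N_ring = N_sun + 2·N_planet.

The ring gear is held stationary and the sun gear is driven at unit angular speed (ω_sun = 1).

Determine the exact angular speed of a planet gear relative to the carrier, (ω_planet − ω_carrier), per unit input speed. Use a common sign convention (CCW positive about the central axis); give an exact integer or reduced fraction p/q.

N_ring = 34 + 2·23 = 80
34(ω_s−ω_c) = −80(ω_r−ω_c),  ω_r=0, ω_s=1
34(1−ω_c) = −80(0−ω_c)  ⇒  114ω_c = 34  ⇒  ω_c = 17/57
sun–planet: 34·(1−17/57) = −23·(ω_p−ω_c)  ⇒  ω_p−ω_c = −(34/23)·(40/57) = -1360/1311

-1360/1311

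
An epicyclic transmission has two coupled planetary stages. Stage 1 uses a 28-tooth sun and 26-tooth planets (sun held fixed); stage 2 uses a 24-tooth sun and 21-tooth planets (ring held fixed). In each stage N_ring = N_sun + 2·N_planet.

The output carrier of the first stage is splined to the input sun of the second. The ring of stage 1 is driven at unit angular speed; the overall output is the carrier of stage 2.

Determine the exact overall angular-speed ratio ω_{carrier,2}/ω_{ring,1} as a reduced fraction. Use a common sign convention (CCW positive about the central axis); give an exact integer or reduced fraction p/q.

Stage 1: N_ring = 28 + 2·26 = 80
Stage 1: 28(ω_s−ω_c) = −80(ω_r−ω_c),  ω_s=0, ω_r=1
Stage 1: 28(0−ω_c) = −80(1−ω_c)  ⇒  108ω_c = 80  ⇒  ω_c = 20/27
  ⇒ ω_c¹/ω_r¹ = 20/27
Stage 2: N_ring = 24 + 2·21 = 66
Stage 2: 24(ω_s−ω_c) = −66(ω_r−ω_c),  ω_r=0, ω_s=1
Stage 2: 24(1−ω_c) = −66(0−ω_c)  ⇒  90ω_c = 24  ⇒  ω_c = 4/15
  ⇒ ω_c²/ω_s² = 4/15
Coupling ω_s² = ω_c¹ ⇒ overall = 20/27 × 4/15 = 16/81

16/81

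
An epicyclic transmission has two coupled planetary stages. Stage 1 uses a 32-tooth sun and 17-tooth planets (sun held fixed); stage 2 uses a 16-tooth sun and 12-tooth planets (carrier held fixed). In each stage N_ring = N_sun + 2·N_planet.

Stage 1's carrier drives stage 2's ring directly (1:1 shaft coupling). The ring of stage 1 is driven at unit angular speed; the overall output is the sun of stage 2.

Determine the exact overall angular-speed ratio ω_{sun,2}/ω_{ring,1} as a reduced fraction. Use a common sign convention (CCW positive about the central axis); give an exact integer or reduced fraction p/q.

-165/98

Stage 1: N_ring = 32 + 2·17 = 66
Stage 1: 32(ω_s−ω_c) = −66(ω_r−ω_c),  ω_s=0, ω_r=1
Stage 1: 32(0−ω_c) = −66(1−ω_c)  ⇒  98ω_c = 66  ⇒  ω_c = 33/49
  ⇒ ω_c¹/ω_r¹ = 33/49
Stage 2: N_ring = 16 + 2·12 = 40
Stage 2: 16(ω_s−ω_c) = −40(ω_r−ω_c),  ω_c=0, ω_r=1
Stage 2: ω_s = 0 − (40/16)(1−0) = -5/2
  ⇒ ω_s²/ω_r² = -5/2
Coupling ω_r² = ω_c¹ ⇒ overall = 33/49 × -5/2 = -165/98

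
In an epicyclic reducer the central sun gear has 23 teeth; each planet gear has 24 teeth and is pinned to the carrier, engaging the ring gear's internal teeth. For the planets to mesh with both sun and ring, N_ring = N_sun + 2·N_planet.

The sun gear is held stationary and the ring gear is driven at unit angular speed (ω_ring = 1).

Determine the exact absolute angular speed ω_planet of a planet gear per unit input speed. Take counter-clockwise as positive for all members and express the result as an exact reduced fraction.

N_ring = 23 + 2·24 = 71
23(ω_s−ω_c) = −71(ω_r−ω_c),  ω_s=0, ω_r=1
23(0−ω_c) = −71(1−ω_c)  ⇒  94ω_c = 71  ⇒  ω_c = 71/94
sun–planet: 23·(0−71/94) = −24·(ω_p−ω_c)  ⇒  ω_p−ω_c = −(23/24)·(-71/94) = 1633/2256
ω_p = 71/94 + 1633/2256 = 71/48

71/48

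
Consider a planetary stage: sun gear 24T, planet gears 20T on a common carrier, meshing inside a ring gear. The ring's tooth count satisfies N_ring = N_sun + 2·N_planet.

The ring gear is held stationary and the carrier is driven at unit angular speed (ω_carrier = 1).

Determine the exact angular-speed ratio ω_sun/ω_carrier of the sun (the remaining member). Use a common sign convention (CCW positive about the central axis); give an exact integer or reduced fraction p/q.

11/3

N_ring = 24 + 2·20 = 64
24(ω_s−ω_c) = −64(ω_r−ω_c),  ω_r=0, ω_c=1
ω_s = 1 − (64/24)(0−1) = 11/3
ω_s/ω_c = 11/3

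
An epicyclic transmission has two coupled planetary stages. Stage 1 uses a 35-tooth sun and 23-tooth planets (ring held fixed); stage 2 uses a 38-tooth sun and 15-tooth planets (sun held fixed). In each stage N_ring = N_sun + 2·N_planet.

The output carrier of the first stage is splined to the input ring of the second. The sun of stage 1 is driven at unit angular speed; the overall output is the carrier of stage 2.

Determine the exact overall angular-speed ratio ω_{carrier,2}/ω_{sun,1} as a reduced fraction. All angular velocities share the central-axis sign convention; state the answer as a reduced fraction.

595/3074

Stage 1: N_ring = 35 + 2·23 = 81
Stage 1: 35(ω_s−ω_c) = −81(ω_r−ω_c),  ω_r=0, ω_s=1
Stage 1: 35(1−ω_c) = −81(0−ω_c)  ⇒  116ω_c = 35  ⇒  ω_c = 35/116
  ⇒ ω_c¹/ω_s¹ = 35/116
Stage 2: N_ring = 38 + 2·15 = 68
Stage 2: 38(ω_s−ω_c) = −68(ω_r−ω_c),  ω_s=0, ω_r=1
Stage 2: 38(0−ω_c) = −68(1−ω_c)  ⇒  106ω_c = 68  ⇒  ω_c = 34/53
  ⇒ ω_c²/ω_r² = 34/53
Coupling ω_r² = ω_c¹ ⇒ overall = 35/116 × 34/53 = 595/3074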